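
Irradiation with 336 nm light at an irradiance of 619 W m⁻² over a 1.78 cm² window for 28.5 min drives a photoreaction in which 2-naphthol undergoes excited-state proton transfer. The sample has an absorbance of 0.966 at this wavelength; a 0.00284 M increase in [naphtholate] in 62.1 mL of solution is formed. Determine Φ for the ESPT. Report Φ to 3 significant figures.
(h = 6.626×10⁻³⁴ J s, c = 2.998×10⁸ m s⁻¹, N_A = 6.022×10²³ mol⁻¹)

Φ = 0.374

Product: (0.00284 M)(0.0621 L) = 1.764×10⁻⁴ mol.
Photon energy at 336 nm: hc/λ = (6.626×10⁻³⁴)(2.998×10⁸)/(336×10⁻⁹) = 5.912×10⁻¹⁹ J.
Energy delivered: (619 W m⁻²)(1.78×10⁻⁴ m²)(1710 s) = 188.4 J.
Photons incident: 188.4 / 5.912×10⁻¹⁹ = 3.187×10²⁰, i.e. 3.187×10²⁰/6.022×10²³ = 5.292×10⁻⁴ mol.
Fraction absorbed: 1 − 10^(−0.966) = 0.8919.
Photons absorbed: 0.8919 × 5.292×10⁻⁴ = 4.720×10⁻⁴ mol.
Φ = 1.764×10⁻⁴ mol / 4.720×10⁻⁴ mol photons = 0.374.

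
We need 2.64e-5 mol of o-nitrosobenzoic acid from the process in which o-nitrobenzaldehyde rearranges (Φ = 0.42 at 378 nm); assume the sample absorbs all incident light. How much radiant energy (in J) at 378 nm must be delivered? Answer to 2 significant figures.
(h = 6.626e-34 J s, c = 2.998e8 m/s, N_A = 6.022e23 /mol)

20 J

Photons that must be absorbed: 2.64e-5 / 0.42 = 6.286e-5 mol.
Photon energy: hc/λ = 5.255e-19 J; per mole, 3.165e5 J mol⁻¹.
Energy required: 6.286e-5 × 3.165e5 = 20 J.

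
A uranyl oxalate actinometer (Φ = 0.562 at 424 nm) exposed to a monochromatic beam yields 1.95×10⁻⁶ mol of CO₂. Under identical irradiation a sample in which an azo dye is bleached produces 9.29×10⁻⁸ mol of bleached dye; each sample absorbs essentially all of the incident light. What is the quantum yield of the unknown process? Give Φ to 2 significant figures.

Φ = 0.027

Photons absorbed by the actinometer: 1.95×10⁻⁶ / 0.562 = 3.470×10⁻⁶ mol.
Φ(unknown) = 9.29×10⁻⁸ / 3.470×10⁻⁶ = 0.027.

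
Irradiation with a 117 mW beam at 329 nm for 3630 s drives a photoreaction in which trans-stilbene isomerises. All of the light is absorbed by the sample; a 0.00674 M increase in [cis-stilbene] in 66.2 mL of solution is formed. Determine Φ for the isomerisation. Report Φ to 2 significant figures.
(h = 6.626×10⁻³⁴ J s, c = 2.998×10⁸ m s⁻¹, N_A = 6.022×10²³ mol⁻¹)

Product: (0.00674 M)(0.0662 L) = 4.462×10⁻⁴ mol.
Photon energy at 329 nm: hc/λ = (6.626×10⁻³⁴)(2.998×10⁸)/(329×10⁻⁹) = 6.038×10⁻¹⁹ J.
Energy delivered: (117 mW)(3630 s) = 424.7 J.
Photons incident: 424.7 / 6.038×10⁻¹⁹ = 7.034×10²⁰, i.e. 7.034×10²⁰/6.022×10²³ = 0.001168 mol.
Φ = 4.462×10⁻⁴ mol / 0.001168 mol photons = 0.38.

Φ = 0.38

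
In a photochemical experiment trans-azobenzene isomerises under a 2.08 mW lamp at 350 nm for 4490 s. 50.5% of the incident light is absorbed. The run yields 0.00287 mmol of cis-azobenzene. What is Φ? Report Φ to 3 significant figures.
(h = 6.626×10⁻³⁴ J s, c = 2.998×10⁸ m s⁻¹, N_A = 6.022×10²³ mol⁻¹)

Φ = 0.208

Product: 0.00287 mmol = 2.87×10⁻⁶ mol.
Photon energy at 350 nm: hc/λ = (6.626×10⁻³⁴)(2.998×10⁸)/(350×10⁻⁹) = 5.676×10⁻¹⁹ J.
Energy delivered: (2.08 mW)(4490 s) = 9.339 J.
Photons incident: 9.339 / 5.676×10⁻¹⁹ = 1.645×10¹⁹, i.e. 1.645×10¹⁹/6.022×10²³ = 2.732×10⁻⁵ mol.
Photons absorbed: 0.505 × 2.732×10⁻⁵ = 1.380×10⁻⁵ mol.
Φ = 2.87×10⁻⁶ mol / 1.380×10⁻⁵ mol photons = 0.208.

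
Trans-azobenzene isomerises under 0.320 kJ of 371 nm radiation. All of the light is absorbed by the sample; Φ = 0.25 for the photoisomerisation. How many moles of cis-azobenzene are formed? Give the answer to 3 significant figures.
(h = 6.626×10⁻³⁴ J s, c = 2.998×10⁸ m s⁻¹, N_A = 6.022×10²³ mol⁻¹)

2.48×10⁻⁴ mol

Photon energy at 371 nm: hc/λ = (6.626×10⁻³⁴)(2.998×10⁸)/(371×10⁻⁹) = 5.354×10⁻¹⁹ J.
Incident energy: 0.320 kJ = 320 J.
Photons incident: 320 / 5.354×10⁻¹⁹ = 5.977×10²⁰, i.e. 5.977×10²⁰/6.022×10²³ = 9.925×10⁻⁴ mol.
Product: Φ × n_abs = 0.25 × 9.925×10⁻⁴ = 2.481×10⁻⁴ mol.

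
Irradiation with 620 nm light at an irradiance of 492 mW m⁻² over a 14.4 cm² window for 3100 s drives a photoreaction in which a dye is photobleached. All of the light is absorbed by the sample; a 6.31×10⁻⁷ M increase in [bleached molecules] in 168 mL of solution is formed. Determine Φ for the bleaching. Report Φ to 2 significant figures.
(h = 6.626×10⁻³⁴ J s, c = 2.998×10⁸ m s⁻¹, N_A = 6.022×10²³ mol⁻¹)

Φ = 0.0093

Product: (6.31×10⁻⁷ M)(0.168 L) = 1.060×10⁻⁷ mol.
Photon energy at 620 nm: hc/λ = (6.626×10⁻³⁴)(2.998×10⁸)/(620×10⁻⁹) = 3.204×10⁻¹⁹ J.
Energy delivered: (492 mW m⁻²)(14.4×10⁻⁴ m²)(3100 s) = 2.196 J.
Photons incident: 2.196 / 3.204×10⁻¹⁹ = 6.854×10¹⁸, i.e. 6.854×10¹⁸/6.022×10²³ = 1.138×10⁻⁵ mol.
Φ = 1.060×10⁻⁷ mol / 1.138×10⁻⁵ mol photons = 0.0093.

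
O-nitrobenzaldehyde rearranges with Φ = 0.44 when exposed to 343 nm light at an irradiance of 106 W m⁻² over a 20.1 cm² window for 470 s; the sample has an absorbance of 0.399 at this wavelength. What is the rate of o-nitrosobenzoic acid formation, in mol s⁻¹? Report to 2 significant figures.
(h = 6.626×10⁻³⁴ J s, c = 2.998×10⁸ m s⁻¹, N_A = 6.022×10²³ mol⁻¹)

1.6×10⁻⁷ mol s⁻¹

Photon energy at 343 nm: hc/λ = (6.626×10⁻³⁴)(2.998×10⁸)/(343×10⁻⁹) = 5.791×10⁻¹⁹ J.
Energy delivered: (106 W m⁻²)(20.1×10⁻⁴ m²)(470 s) = 100.1 J.
Photons incident: 100.1 / 5.791×10⁻¹⁹ = 1.729×10²⁰, i.e. 1.729×10²⁰/6.022×10²³ = 2.871×10⁻⁴ mol.
Fraction absorbed: 1 − 10^(−0.399) = 0.6010.
Photons absorbed: 0.6010 × 2.871×10⁻⁴ = 1.725×10⁻⁴ mol.
Product formed: 0.44 × 1.725×10⁻⁴ = 7.590×10⁻⁵ mol.
Rate: 7.590×10⁻⁵ / 470 s = 1.6×10⁻⁷ mol s⁻¹.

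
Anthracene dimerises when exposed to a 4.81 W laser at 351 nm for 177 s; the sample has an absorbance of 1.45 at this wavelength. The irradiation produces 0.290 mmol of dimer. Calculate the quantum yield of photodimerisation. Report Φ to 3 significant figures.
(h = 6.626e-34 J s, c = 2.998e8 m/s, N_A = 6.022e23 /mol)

Φ = 0.120

Product: 0.290 mmol = 2.90e-4 mol.
Photon energy at 351 nm: hc/λ = (6.626e-34)(2.998e8)/(351e-9) = 5.659e-19 J.
Energy delivered: (4.81 W)(177 s) = 851.4 J.
Photons incident: 851.4 / 5.659e-19 = 1.505e21, i.e. 1.505e21/6.022e23 = 0.002499 mol.
Fraction absorbed: 1 − 10^(−1.45) = 0.9645.
Photons absorbed: 0.9645 × 0.002499 = 0.002410 mol.
Φ = 2.90e-4 mol / 0.002410 mol photons = 0.120.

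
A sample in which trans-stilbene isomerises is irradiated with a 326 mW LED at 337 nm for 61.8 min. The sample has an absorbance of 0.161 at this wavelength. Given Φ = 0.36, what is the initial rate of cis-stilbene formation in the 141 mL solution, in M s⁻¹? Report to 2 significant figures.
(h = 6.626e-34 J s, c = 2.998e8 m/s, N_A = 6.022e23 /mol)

7.3e-7 M s⁻¹

Photon energy at 337 nm: hc/λ = (6.626e-34)(2.998e8)/(337e-9) = 5.895e-19 J.
Energy delivered: (326 mW)(3708 s) = 1209 J.
Photons incident: 1209 / 5.895e-19 = 2.051e21, i.e. 2.051e21/6.022e23 = 0.003406 mol.
Fraction absorbed: 1 − 10^(−0.161) = 0.3098.
Photons absorbed: 0.3098 × 0.003406 = 0.001055 mol.
Product formed: 0.36 × 0.001055 = 3.798e-4 mol.
Rate: 3.798e-4 mol / (3708 s × 0.141 L) = 7.3e-7 M s⁻¹.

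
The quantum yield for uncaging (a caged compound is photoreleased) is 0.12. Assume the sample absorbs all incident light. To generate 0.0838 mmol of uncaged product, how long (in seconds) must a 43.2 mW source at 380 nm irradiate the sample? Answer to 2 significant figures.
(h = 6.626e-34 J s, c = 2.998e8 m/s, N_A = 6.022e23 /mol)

Product: 0.0838 mmol = 8.38e-5 mol.
Photons that must be absorbed: 8.38e-5 / 0.12 = 6.983e-4 mol.
Photon energy: hc/λ = 5.228e-19 J; per mole, 3.148e5 J mol⁻¹.
Energy required: 6.983e-4 × 3.148e5 = 219.8 J.
Time: 219.8 J / 0.0432 W = 5100 s.

t ≈ 5100 s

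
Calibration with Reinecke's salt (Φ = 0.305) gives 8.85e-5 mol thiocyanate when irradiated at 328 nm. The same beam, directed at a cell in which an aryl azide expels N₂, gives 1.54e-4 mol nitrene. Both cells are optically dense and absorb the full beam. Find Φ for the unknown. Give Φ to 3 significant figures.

Φ = 0.531

Photons absorbed by the actinometer: 8.85e-5 / 0.305 = 2.902e-4 mol.
Φ(unknown) = 1.54e-4 / 2.902e-4 = 0.531.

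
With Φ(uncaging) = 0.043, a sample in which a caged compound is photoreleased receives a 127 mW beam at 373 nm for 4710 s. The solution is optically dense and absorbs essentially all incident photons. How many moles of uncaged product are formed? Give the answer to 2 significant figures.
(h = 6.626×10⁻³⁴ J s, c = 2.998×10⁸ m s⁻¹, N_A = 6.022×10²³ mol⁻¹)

8.0×10⁻⁵ mol

Photon energy at 373 nm: hc/λ = (6.626×10⁻³⁴)(2.998×10⁸)/(373×10⁻⁹) = 5.326×10⁻¹⁹ J.
Energy delivered: (127 mW)(4710 s) = 598.2 J.
Photons incident: 598.2 / 5.326×10⁻¹⁹ = 1.123×10²¹, i.e. 1.123×10²¹/6.022×10²³ = 0.001865 mol.
Product: Φ × n_abs = 0.043 × 0.001865 = 8.019×10⁻⁵ mol.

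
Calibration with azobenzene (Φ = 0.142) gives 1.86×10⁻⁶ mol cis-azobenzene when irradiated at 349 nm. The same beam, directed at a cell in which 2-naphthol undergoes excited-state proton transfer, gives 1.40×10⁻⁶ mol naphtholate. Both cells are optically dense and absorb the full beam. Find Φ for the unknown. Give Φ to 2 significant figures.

Φ = 0.11

Photons absorbed by the actinometer: 1.86×10⁻⁶ / 0.142 = 1.310×10⁻⁵ mol.
Φ(unknown) = 1.40×10⁻⁶ / 1.310×10⁻⁵ = 0.11.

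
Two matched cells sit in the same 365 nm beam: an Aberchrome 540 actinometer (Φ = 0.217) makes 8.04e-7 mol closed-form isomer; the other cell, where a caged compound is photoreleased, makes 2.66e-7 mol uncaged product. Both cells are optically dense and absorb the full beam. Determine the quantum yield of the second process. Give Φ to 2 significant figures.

Photons absorbed by the actinometer: 8.04e-7 / 0.217 = 3.705e-6 mol.
Φ(unknown) = 2.66e-7 / 3.705e-6 = 0.072.

Φ = 0.072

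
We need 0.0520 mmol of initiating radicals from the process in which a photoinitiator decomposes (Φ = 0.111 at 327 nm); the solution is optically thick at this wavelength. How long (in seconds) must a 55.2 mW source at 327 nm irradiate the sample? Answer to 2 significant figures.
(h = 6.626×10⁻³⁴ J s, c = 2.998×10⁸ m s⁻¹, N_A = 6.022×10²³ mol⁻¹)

t ≈ 3100 s

Product: 0.0520 mmol = 5.20×10⁻⁵ mol.
Photons that must be absorbed: 5.20×10⁻⁵ / 0.111 = 4.685×10⁻⁴ mol.
Photon energy: hc/λ = 6.075×10⁻¹⁹ J; per mole, 3.658×10⁵ J mol⁻¹.
Energy required: 4.685×10⁻⁴ × 3.658×10⁵ = 171.4 J.
Time: 171.4 J / 0.0552 W = 3100 s.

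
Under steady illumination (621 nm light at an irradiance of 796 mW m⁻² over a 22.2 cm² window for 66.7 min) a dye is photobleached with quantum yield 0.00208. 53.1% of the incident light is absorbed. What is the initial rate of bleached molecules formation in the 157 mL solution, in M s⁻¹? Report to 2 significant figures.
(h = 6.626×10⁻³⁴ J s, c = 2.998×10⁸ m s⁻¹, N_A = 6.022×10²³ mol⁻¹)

6.5×10⁻¹¹ M s⁻¹

Photon energy at 621 nm: hc/λ = (6.626×10⁻³⁴)(2.998×10⁸)/(621×10⁻⁹) = 3.199×10⁻¹⁹ J.
Energy delivered: (796 mW m⁻²)(22.2×10⁻⁴ m²)(4002 s) = 7.072 J.
Photons incident: 7.072 / 3.199×10⁻¹⁹ = 2.211×10¹⁹, i.e. 2.211×10¹⁹/6.022×10²³ = 3.672×10⁻⁵ mol.
Photons absorbed: 0.531 × 3.672×10⁻⁵ = 1.950×10⁻⁵ mol.
Product formed: 0.00208 × 1.950×10⁻⁵ = 4.056×10⁻⁸ mol.
Rate: 4.056×10⁻⁸ mol / (4002 s × 0.157 L) = 6.5×10⁻¹¹ M s⁻¹.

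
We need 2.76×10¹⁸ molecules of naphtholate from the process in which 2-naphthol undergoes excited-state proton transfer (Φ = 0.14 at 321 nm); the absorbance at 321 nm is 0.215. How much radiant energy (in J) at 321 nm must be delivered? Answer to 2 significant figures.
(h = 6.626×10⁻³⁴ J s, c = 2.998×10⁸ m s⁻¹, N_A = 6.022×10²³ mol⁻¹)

Product: 2.76×10¹⁸ / 6.022×10²³ = 4.583×10⁻⁶ mol.
Photons that must be absorbed: 4.583×10⁻⁶ / 0.14 = 3.274×10⁻⁵ mol.
Fraction absorbed: 1 − 10^(−0.215) = 0.3905.
Incident photons needed: 3.274×10⁻⁵ / 0.3905 = 8.384×10⁻⁵ mol.
Photon energy: hc/λ = 6.188×10⁻¹⁹ J; per mole, 3.726×10⁵ J mol⁻¹.
Energy required: 8.384×10⁻⁵ × 3.726×10⁵ = 31 J.

31 J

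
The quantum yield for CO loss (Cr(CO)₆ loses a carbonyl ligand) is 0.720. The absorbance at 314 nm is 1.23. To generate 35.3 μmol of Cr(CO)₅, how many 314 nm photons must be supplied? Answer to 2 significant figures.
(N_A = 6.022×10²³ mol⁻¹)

Product: 35.3 μmol = 3.53×10⁻⁵ mol.
Photons that must be absorbed: 3.53×10⁻⁵ / 0.720 = 4.903×10⁻⁵ mol.
Fraction absorbed: 1 − 10^(−1.23) = 0.9411.
Incident photons needed: 4.903×10⁻⁵ / 0.9411 = 5.210×10⁻⁵ mol.
Photon count: 5.210×10⁻⁵ × 6.022×10²³ = 3.1×10¹⁹.

3.1×10¹⁹ photons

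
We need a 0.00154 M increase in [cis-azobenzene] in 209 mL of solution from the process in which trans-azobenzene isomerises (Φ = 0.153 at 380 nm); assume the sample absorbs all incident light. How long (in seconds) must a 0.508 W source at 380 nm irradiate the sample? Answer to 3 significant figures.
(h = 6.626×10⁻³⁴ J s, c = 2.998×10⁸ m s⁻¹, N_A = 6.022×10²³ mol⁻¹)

t ≈ 1300 s

Product: (0.00154 M)(0.209 L) = 3.219×10⁻⁴ mol.
Photons that must be absorbed: 3.219×10⁻⁴ / 0.153 = 0.002104 mol.
Photon energy: hc/λ = 5.228×10⁻¹⁹ J; per mole, 3.148×10⁵ J mol⁻¹.
Energy required: 0.002104 × 3.148×10⁵ = 662.3 J.
Time: 662.3 J / 0.508 W = 1300 s.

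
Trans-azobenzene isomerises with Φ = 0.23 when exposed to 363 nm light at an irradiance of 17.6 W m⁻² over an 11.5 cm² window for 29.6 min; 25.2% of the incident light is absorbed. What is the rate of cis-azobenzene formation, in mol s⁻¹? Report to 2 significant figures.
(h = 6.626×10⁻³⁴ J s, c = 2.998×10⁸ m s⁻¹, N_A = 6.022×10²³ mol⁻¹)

Photon energy at 363 nm: hc/λ = (6.626×10⁻³⁴)(2.998×10⁸)/(363×10⁻⁹) = 5.472×10⁻¹⁹ J.
Energy delivered: (17.6 W m⁻²)(11.5×10⁻⁴ m²)(1776 s) = 35.95 J.
Photons incident: 35.95 / 5.472×10⁻¹⁹ = 6.570×10¹⁹, i.e. 6.570×10¹⁹/6.022×10²³ = 1.091×10⁻⁴ mol.
Photons absorbed: 0.252 × 1.091×10⁻⁴ = 2.749×10⁻⁵ mol.
Product formed: 0.23 × 2.749×10⁻⁵ = 6.323×10⁻⁶ mol.
Rate: 6.323×10⁻⁶ / 1776 s = 3.6×10⁻⁹ mol s⁻¹.

3.6×10⁻⁹ mol s⁻¹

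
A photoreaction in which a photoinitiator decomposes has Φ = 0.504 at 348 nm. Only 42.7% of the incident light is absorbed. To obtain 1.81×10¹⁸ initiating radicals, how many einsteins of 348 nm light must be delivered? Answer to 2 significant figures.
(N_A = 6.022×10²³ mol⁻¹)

Product: 1.81×10¹⁸ / 6.022×10²³ = 3.006×10⁻⁶ mol.
Photons that must be absorbed: 3.006×10⁻⁶ / 0.504 = 5.964×10⁻⁶ mol.
Incident photons needed: 5.964×10⁻⁶ / 0.427 = 1.397×10⁻⁵ mol.

1.4×10⁻⁵ einstein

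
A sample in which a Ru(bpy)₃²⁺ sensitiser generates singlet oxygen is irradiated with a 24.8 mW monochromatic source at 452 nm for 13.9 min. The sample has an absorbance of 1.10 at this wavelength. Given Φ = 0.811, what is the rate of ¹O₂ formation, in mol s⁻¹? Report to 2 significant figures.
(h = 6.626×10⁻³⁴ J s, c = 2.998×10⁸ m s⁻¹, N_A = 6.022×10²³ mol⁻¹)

7.0×10⁻⁸ mol s⁻¹

Photon energy at 452 nm: hc/λ = (6.626×10⁻³⁴)(2.998×10⁸)/(452×10⁻⁹) = 4.395×10⁻¹⁹ J.
Energy delivered: (24.8 mW)(834 s) = 20.68 J.
Photons incident: 20.68 / 4.395×10⁻¹⁹ = 4.705×10¹⁹, i.e. 4.705×10¹⁹/6.022×10²³ = 7.813×10⁻⁵ mol.
Fraction absorbed: 1 − 10^(−1.10) = 0.9206.
Photons absorbed: 0.9206 × 7.813×10⁻⁵ = 7.193×10⁻⁵ mol.
Product formed: 0.811 × 7.193×10⁻⁵ = 5.834×10⁻⁵ mol.
Rate: 5.834×10⁻⁵ / 834 s = 7.0×10⁻⁸ mol s⁻¹.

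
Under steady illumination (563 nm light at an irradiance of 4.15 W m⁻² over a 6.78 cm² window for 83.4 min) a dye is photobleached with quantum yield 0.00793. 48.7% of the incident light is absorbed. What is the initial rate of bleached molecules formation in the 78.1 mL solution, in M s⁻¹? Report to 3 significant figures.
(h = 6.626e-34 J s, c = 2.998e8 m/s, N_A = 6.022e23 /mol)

Photon energy at 563 nm: hc/λ = (6.626e-34)(2.998e8)/(563e-9) = 3.528e-19 J.
Energy delivered: (4.15 W m⁻²)(6.78e-4 m²)(5004 s) = 14.08 J.
Photons incident: 14.08 / 3.528e-19 = 3.991e19, i.e. 3.991e19/6.022e23 = 6.627e-5 mol.
Photons absorbed: 0.487 × 6.627e-5 = 3.227e-5 mol.
Product formed: 0.00793 × 3.227e-5 = 2.559e-7 mol.
Rate: 2.559e-7 mol / (5004 s × 0.0781 L) = 6.55e-10 M s⁻¹.

6.55e-10 M s⁻¹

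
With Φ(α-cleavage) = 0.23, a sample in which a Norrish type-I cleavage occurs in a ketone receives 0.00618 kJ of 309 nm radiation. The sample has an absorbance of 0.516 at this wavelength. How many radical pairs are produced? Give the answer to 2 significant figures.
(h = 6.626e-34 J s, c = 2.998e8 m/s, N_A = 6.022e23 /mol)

Photon energy at 309 nm: hc/λ = (6.626e-34)(2.998e8)/(309e-9) = 6.429e-19 J.
Incident energy: 0.00618 kJ = 6.18 J.
Photons incident: 6.18 / 6.429e-19 = 9.613e18, i.e. 9.613e18/6.022e23 = 1.596e-5 mol.
Fraction absorbed: 1 − 10^(−0.516) = 0.6952.
Photons absorbed: 0.6952 × 1.596e-5 = 1.110e-5 mol.
Product: Φ × n_abs = 0.23 × 1.110e-5 = 2.553e-6 mol.
As a count: 2.553e-6 × 6.022e23 = 1.5e18.

1.5e18 radical pairs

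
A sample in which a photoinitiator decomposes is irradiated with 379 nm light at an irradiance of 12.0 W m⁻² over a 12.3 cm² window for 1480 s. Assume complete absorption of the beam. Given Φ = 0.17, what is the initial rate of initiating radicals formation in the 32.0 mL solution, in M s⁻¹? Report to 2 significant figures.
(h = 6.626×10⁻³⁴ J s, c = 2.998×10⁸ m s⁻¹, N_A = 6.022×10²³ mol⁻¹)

Photon energy at 379 nm: hc/λ = (6.626×10⁻³⁴)(2.998×10⁸)/(379×10⁻⁹) = 5.241×10⁻¹⁹ J.
Energy delivered: (12.0 W m⁻²)(12.3×10⁻⁴ m²)(1480 s) = 21.84 J.
Photons incident: 21.84 / 5.241×10⁻¹⁹ = 4.167×10¹⁹, i.e. 4.167×10¹⁹/6.022×10²³ = 6.920×10⁻⁵ mol.
Product formed: 0.17 × 6.920×10⁻⁵ = 1.176×10⁻⁵ mol.
Rate: 1.176×10⁻⁵ mol / (1480 s × 0.032 L) = 2.5×10⁻⁷ M s⁻¹.

2.5×10⁻⁷ M s⁻¹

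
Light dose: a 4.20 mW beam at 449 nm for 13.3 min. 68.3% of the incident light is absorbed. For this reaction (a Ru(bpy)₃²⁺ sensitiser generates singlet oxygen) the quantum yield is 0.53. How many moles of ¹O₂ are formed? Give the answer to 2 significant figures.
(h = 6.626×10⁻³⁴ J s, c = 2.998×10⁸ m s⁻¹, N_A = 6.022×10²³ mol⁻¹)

Photon energy at 449 nm: hc/λ = (6.626×10⁻³⁴)(2.998×10⁸)/(449×10⁻⁹) = 4.424×10⁻¹⁹ J.
Energy delivered: (4.20 mW)(798 s) = 3.352 J.
Photons incident: 3.352 / 4.424×10⁻¹⁹ = 7.577×10¹⁸, i.e. 7.577×10¹⁸/6.022×10²³ = 1.258×10⁻⁵ mol.
Photons absorbed: 0.683 × 1.258×10⁻⁵ = 8.592×10⁻⁶ mol.
Product: Φ × n_abs = 0.53 × 8.592×10⁻⁶ = 4.554×10⁻⁶ mol.

4.6×10⁻⁶ mol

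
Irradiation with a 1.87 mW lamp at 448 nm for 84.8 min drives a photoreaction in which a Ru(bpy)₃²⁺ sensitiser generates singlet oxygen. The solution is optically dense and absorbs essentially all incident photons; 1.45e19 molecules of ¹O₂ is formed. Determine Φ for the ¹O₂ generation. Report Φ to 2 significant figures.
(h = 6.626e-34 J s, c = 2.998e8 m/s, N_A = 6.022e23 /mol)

Φ = 0.68

Product: 1.45e19 / 6.022e23 = 2.408e-5 mol.
Photon energy at 448 nm: hc/λ = (6.626e-34)(2.998e8)/(448e-9) = 4.434e-19 J.
Energy delivered: (1.87 mW)(5088 s) = 9.515 J.
Photons incident: 9.515 / 4.434e-19 = 2.146e19, i.e. 2.146e19/6.022e23 = 3.564e-5 mol.
Φ = 2.408e-5 mol / 3.564e-5 mol photons = 0.68.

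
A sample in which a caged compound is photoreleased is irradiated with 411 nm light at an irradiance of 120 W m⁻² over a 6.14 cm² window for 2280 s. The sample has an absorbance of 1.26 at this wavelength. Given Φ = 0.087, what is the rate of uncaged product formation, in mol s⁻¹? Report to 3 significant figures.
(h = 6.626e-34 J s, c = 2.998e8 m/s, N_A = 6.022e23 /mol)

Photon energy at 411 nm: hc/λ = (6.626e-34)(2.998e8)/(411e-9) = 4.833e-19 J.
Energy delivered: (120 W m⁻²)(6.14e-4 m²)(2280 s) = 168.0 J.
Photons incident: 168.0 / 4.833e-19 = 3.476e20, i.e. 3.476e20/6.022e23 = 5.772e-4 mol.
Fraction absorbed: 1 − 10^(−1.26) = 0.9450.
Photons absorbed: 0.9450 × 5.772e-4 = 5.455e-4 mol.
Product formed: 0.087 × 5.455e-4 = 4.746e-5 mol.
Rate: 4.746e-5 / 2280 s = 2.08e-8 mol s⁻¹.

2.08e-8 mol s⁻¹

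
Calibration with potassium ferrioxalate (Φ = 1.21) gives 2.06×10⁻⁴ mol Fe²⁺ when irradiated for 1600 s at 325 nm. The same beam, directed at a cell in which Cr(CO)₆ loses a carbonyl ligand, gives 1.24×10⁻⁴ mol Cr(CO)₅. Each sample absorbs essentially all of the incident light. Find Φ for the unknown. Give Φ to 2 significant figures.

Φ = 0.73

Photons absorbed by the actinometer: 2.06×10⁻⁴ / 1.21 = 1.702×10⁻⁴ mol.
Φ(unknown) = 1.24×10⁻⁴ / 1.702×10⁻⁴ = 0.73.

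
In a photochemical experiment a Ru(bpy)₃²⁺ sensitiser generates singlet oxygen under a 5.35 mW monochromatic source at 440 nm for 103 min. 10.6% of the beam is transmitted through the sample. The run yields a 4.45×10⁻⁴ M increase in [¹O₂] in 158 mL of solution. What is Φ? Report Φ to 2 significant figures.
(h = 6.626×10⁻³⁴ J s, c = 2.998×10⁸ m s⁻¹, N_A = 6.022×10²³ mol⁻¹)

Φ = 0.65

Product: (4.45×10⁻⁴ M)(0.158 L) = 7.031×10⁻⁵ mol.
Photon energy at 440 nm: hc/λ = (6.626×10⁻³⁴)(2.998×10⁸)/(440×10⁻⁹) = 4.515×10⁻¹⁹ J.
Energy delivered: (5.35 mW)(6180 s) = 33.06 J.
Photons incident: 33.06 / 4.515×10⁻¹⁹ = 7.322×10¹⁹, i.e. 7.322×10¹⁹/6.022×10²³ = 1.216×10⁻⁴ mol.
Fraction absorbed: 1 − 10.6/100 = 0.8940.
Photons absorbed: 0.8940 × 1.216×10⁻⁴ = 1.087×10⁻⁴ mol.
Φ = 7.031×10⁻⁵ mol / 1.087×10⁻⁴ mol photons = 0.65.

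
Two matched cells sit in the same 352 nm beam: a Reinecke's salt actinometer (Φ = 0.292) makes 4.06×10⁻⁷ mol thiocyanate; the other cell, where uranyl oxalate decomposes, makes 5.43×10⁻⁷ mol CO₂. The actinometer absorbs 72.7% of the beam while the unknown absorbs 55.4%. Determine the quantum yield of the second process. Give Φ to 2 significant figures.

Φ = 0.51

Photons absorbed by the actinometer: 4.06×10⁻⁷ / 0.292 = 1.390×10⁻⁶ mol.
Incident flux: 1.390×10⁻⁶ / 0.727 = 1.912×10⁻⁶ einstein.
Absorbed by unknown: 0.554 × 1.912×10⁻⁶ = 1.059×10⁻⁶ mol.
Φ(unknown) = 5.43×10⁻⁷ / 1.059×10⁻⁶ = 0.51.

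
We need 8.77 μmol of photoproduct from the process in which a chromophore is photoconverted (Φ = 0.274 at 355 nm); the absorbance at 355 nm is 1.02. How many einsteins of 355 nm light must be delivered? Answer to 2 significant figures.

3.5×10⁻⁵ einstein

Product: 8.77 μmol = 8.77×10⁻⁶ mol.
Photons that must be absorbed: 8.77×10⁻⁶ / 0.274 = 3.201×10⁻⁵ mol.
Fraction absorbed: 1 − 10^(−1.02) = 0.9045.
Incident photons needed: 3.201×10⁻⁵ / 0.9045 = 3.539×10⁻⁵ mol.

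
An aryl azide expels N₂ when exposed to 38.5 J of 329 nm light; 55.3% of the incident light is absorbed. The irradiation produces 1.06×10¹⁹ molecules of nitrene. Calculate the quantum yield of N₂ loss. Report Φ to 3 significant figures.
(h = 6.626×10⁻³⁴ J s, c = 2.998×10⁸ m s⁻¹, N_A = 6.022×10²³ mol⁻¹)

Φ = 0.301

Product: 1.06×10¹⁹ / 6.022×10²³ = 1.760×10⁻⁵ mol.
Photon energy at 329 nm: hc/λ = (6.626×10⁻³⁴)(2.998×10⁸)/(329×10⁻⁹) = 6.038×10⁻¹⁹ J.
Photons incident: 38.5 / 6.038×10⁻¹⁹ = 6.376×10¹⁹, i.e. 6.376×10¹⁹/6.022×10²³ = 1.059×10⁻⁴ mol.
Photons absorbed: 0.553 × 1.059×10⁻⁴ = 5.856×10⁻⁵ mol.
Φ = 1.760×10⁻⁵ mol / 5.856×10⁻⁵ mol photons = 0.301.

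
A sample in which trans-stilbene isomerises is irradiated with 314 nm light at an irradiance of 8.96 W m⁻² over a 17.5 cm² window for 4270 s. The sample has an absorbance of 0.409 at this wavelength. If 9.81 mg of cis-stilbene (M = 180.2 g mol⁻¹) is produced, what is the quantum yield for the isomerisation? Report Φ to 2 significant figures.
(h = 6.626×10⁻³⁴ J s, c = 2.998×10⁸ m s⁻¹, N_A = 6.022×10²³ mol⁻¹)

Product: 9.81 mg / 180.2 g mol⁻¹ = 5.444×10⁻⁵ mol.
Photon energy at 314 nm: hc/λ = (6.626×10⁻³⁴)(2.998×10⁸)/(314×10⁻⁹) = 6.326×10⁻¹⁹ J.
Energy delivered: (8.96 W m⁻²)(17.5×10⁻⁴ m²)(4270 s) = 66.95 J.
Photons incident: 66.95 / 6.326×10⁻¹⁹ = 1.058×10²⁰, i.e. 1.058×10²⁰/6.022×10²³ = 1.757×10⁻⁴ mol.
Fraction absorbed: 1 − 10^(−0.409) = 0.6101.
Photons absorbed: 0.6101 × 1.757×10⁻⁴ = 1.072×10⁻⁴ mol.
Φ = 5.444×10⁻⁵ mol / 1.072×10⁻⁴ mol photons = 0.51.

Φ = 0.51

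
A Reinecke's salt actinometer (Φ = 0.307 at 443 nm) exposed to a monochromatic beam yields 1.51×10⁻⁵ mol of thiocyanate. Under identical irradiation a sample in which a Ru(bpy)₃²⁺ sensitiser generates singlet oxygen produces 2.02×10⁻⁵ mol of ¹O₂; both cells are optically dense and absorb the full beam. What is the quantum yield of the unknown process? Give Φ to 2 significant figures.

Φ = 0.41

Photons absorbed by the actinometer: 1.51×10⁻⁵ / 0.307 = 4.919×10⁻⁵ mol.
Φ(unknown) = 2.02×10⁻⁵ / 4.919×10⁻⁵ = 0.41.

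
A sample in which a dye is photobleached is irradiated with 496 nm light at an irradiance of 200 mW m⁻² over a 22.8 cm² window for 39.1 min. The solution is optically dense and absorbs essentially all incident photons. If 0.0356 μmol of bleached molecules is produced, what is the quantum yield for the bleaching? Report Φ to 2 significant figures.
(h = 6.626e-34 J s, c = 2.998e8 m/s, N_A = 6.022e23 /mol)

Φ = 0.0080

Product: 0.0356 μmol = 3.56e-8 mol.
Photon energy at 496 nm: hc/λ = (6.626e-34)(2.998e8)/(496e-9) = 4.005e-19 J.
Energy delivered: (200 mW m⁻²)(22.8e-4 m²)(2346 s) = 1.070 J.
Photons incident: 1.070 / 4.005e-19 = 2.672e18, i.e. 2.672e18/6.022e23 = 4.437e-6 mol.
Φ = 3.56e-8 mol / 4.437e-6 mol photons = 0.0080.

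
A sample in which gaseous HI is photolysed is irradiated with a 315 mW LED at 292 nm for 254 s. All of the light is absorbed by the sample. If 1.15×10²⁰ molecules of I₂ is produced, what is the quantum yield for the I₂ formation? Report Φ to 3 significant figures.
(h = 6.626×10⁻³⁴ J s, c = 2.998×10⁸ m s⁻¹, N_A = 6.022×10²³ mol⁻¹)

Product: 1.15×10²⁰ / 6.022×10²³ = 1.910×10⁻⁴ mol.
Photon energy at 292 nm: hc/λ = (6.626×10⁻³⁴)(2.998×10⁸)/(292×10⁻⁹) = 6.803×10⁻¹⁹ J.
Energy delivered: (315 mW)(254 s) = 80.01 J.
Photons incident: 80.01 / 6.803×10⁻¹⁹ = 1.176×10²⁰, i.e. 1.176×10²⁰/6.022×10²³ = 1.953×10⁻⁴ mol.
Φ = 1.910×10⁻⁴ mol / 1.953×10⁻⁴ mol photons = 0.978.

Φ = 0.978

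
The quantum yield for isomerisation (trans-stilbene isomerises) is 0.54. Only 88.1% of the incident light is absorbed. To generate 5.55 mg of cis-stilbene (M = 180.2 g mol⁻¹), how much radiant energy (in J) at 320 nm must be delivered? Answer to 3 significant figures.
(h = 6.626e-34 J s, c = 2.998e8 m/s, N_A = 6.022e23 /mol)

Product: 5.55 mg / 180.2 g mol⁻¹ = 3.080e-5 mol.
Photons that must be absorbed: 3.080e-5 / 0.54 = 5.704e-5 mol.
Incident photons needed: 5.704e-5 / 0.881 = 6.474e-5 mol.
Photon energy: hc/λ = 6.208e-19 J; per mole, 3.738e5 J mol⁻¹.
Energy required: 6.474e-5 × 3.738e5 = 24.2 J.

24.2 J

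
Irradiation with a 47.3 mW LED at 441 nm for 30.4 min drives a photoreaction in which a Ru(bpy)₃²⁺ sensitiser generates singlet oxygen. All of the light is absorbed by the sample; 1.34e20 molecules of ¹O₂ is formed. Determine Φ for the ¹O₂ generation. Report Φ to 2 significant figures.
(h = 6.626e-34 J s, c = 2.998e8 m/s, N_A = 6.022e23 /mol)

Φ = 0.70

Product: 1.34e20 / 6.022e23 = 2.225e-4 mol.
Photon energy at 441 nm: hc/λ = (6.626e-34)(2.998e8)/(441e-9) = 4.504e-19 J.
Energy delivered: (47.3 mW)(1824 s) = 86.28 J.
Photons incident: 86.28 / 4.504e-19 = 1.916e20, i.e. 1.916e20/6.022e23 = 3.182e-4 mol.
Φ = 2.225e-4 mol / 3.182e-4 mol photons = 0.70.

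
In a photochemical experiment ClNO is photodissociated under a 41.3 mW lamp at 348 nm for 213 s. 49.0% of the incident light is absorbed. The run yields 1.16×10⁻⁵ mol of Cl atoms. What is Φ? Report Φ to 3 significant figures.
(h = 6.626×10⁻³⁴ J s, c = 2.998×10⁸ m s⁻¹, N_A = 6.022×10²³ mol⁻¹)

Φ = 0.925

Photon energy at 348 nm: hc/λ = (6.626×10⁻³⁴)(2.998×10⁸)/(348×10⁻⁹) = 5.708×10⁻¹⁹ J.
Energy delivered: (41.3 mW)(213 s) = 8.797 J.
Photons incident: 8.797 / 5.708×10⁻¹⁹ = 1.541×10¹⁹, i.e. 1.541×10¹⁹/6.022×10²³ = 2.559×10⁻⁵ mol.
Photons absorbed: 0.490 × 2.559×10⁻⁵ = 1.254×10⁻⁵ mol.
Φ = 1.16×10⁻⁵ mol / 1.254×10⁻⁵ mol photons = 0.925.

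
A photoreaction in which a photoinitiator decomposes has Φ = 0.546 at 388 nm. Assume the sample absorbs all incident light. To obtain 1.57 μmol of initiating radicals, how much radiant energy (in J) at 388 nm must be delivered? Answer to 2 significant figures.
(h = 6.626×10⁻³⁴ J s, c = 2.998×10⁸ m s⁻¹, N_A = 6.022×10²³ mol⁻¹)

Product: 1.57 μmol = 1.57×10⁻⁶ mol.
Photons that must be absorbed: 1.57×10⁻⁶ / 0.546 = 2.875×10⁻⁶ mol.
Photon energy: hc/λ = 5.120×10⁻¹⁹ J; per mole, 3.083×10⁵ J mol⁻¹.
Energy required: 2.875×10⁻⁶ × 3.083×10⁵ = 0.89 J.

0.89 J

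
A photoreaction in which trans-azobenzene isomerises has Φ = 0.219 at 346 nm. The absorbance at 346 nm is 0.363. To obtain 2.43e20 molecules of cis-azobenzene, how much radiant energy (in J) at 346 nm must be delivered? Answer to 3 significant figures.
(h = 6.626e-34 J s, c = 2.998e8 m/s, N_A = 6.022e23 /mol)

Product: 2.43e20 / 6.022e23 = 4.035e-4 mol.
Photons that must be absorbed: 4.035e-4 / 0.219 = 0.001842 mol.
Fraction absorbed: 1 − 10^(−0.363) = 0.5665.
Incident photons needed: 0.001842 / 0.5665 = 0.003252 mol.
Photon energy: hc/λ = 5.741e-19 J; per mole, 3.457e5 J mol⁻¹.
Energy required: 0.003252 × 3.457e5 = 1120 J.

1120 J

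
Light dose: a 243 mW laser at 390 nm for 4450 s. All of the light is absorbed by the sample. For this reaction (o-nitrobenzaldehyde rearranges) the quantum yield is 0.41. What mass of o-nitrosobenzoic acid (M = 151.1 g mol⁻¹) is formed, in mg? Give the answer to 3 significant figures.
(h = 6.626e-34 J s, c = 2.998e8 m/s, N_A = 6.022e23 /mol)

Photon energy at 390 nm: hc/λ = (6.626e-34)(2.998e8)/(390e-9) = 5.094e-19 J.
Energy delivered: (243 mW)(4450 s) = 1081 J.
Photons incident: 1081 / 5.094e-19 = 2.122e21, i.e. 2.122e21/6.022e23 = 0.003524 mol.
Product: Φ × n_abs = 0.41 × 0.003524 = 0.001445 mol.
Mass: 0.001445 × 151.1 = 0.2183 g = 218 mg.

218 mg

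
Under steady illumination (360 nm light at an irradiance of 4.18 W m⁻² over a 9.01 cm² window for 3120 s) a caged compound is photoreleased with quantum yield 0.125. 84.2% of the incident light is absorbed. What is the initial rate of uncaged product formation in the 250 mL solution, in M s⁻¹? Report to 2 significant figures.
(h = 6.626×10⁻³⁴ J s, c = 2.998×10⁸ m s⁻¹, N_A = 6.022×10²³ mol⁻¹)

Photon energy at 360 nm: hc/λ = (6.626×10⁻³⁴)(2.998×10⁸)/(360×10⁻⁹) = 5.518×10⁻¹⁹ J.
Energy delivered: (4.18 W m⁻²)(9.01×10⁻⁴ m²)(3120 s) = 11.75 J.
Photons incident: 11.75 / 5.518×10⁻¹⁹ = 2.129×10¹⁹, i.e. 2.129×10¹⁹/6.022×10²³ = 3.535×10⁻⁵ mol.
Photons absorbed: 0.842 × 3.535×10⁻⁵ = 2.976×10⁻⁵ mol.
Product formed: 0.125 × 2.976×10⁻⁵ = 3.720×10⁻⁶ mol.
Rate: 3.720×10⁻⁶ mol / (3120 s × 0.25 L) = 4.8×10⁻⁹ M s⁻¹.

4.8×10⁻⁹ M s⁻¹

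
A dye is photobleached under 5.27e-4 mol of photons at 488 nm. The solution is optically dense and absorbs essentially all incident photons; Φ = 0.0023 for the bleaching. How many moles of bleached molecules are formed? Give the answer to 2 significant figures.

1.2e-6 mol

Product: Φ × n_abs = 0.0023 × 5.27e-4 = 1.212e-6 mol.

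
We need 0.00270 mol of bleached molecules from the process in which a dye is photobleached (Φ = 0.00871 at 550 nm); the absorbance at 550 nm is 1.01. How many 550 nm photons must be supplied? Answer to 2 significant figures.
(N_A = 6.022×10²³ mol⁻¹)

Photons that must be absorbed: 0.00270 / 0.00871 = 0.3100 mol.
Fraction absorbed: 1 − 10^(−1.01) = 0.9023.
Incident photons needed: 0.3100 / 0.9023 = 0.3436 mol.
Photon count: 0.3436 × 6.022×10²³ = 2.1×10²³.

2.1×10²³ photons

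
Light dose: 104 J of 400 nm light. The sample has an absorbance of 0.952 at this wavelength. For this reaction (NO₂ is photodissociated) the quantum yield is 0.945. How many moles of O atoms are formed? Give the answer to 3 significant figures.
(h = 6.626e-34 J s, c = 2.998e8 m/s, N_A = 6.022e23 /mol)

2.92e-4 mol

Photon energy at 400 nm: hc/λ = (6.626e-34)(2.998e8)/(400e-9) = 4.966e-19 J.
Photons incident: 104 / 4.966e-19 = 2.094e20, i.e. 2.094e20/6.022e23 = 3.477e-4 mol.
Fraction absorbed: 1 − 10^(−0.952) = 0.8883.
Photons absorbed: 0.8883 × 3.477e-4 = 3.089e-4 mol.
Product: Φ × n_abs = 0.945 × 3.089e-4 = 2.919e-4 mol.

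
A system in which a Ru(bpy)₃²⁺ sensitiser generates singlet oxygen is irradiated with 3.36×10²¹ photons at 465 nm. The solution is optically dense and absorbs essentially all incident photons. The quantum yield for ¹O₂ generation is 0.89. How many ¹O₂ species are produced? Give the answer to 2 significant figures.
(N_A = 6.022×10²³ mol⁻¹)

3.0×10²¹ species

Moles of photons: 3.36×10²¹ / 6.022×10²³ = 0.005580 mol.
Product: Φ × n_abs = 0.89 × 0.005580 = 0.004966 mol.
As a count: 0.004966 × 6.022×10²³ = 3.0×10²¹.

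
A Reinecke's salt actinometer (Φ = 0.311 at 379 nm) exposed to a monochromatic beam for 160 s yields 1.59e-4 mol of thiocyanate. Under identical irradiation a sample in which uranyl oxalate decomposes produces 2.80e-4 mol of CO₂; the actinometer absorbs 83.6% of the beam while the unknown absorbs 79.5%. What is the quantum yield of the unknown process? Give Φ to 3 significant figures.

Φ = 0.576

Photons absorbed by the actinometer: 1.59e-4 / 0.311 = 5.113e-4 mol.
Incident flux: 5.113e-4 / 0.836 = 6.116e-4 einstein.
Absorbed by unknown: 0.795 × 6.116e-4 = 4.862e-4 mol.
Φ(unknown) = 2.80e-4 / 4.862e-4 = 0.576.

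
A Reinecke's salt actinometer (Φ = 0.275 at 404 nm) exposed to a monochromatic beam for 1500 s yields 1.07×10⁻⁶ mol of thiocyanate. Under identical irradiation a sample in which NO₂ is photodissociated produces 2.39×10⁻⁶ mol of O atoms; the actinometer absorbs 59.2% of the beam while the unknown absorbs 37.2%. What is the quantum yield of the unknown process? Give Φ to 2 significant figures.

Φ = 0.98

Photons absorbed by the actinometer: 1.07×10⁻⁶ / 0.275 = 3.891×10⁻⁶ mol.
Incident flux: 3.891×10⁻⁶ / 0.592 = 6.573×10⁻⁶ einstein.
Absorbed by unknown: 0.372 × 6.573×10⁻⁶ = 2.445×10⁻⁶ mol.
Φ(unknown) = 2.39×10⁻⁶ / 2.445×10⁻⁶ = 0.98.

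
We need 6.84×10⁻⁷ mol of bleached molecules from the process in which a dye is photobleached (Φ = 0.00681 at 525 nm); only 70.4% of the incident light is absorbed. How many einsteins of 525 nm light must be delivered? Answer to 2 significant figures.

Photons that must be absorbed: 6.84×10⁻⁷ / 0.00681 = 1.004×10⁻⁴ mol.
Incident photons needed: 1.004×10⁻⁴ / 0.704 = 1.426×10⁻⁴ mol.

1.4×10⁻⁴ einstein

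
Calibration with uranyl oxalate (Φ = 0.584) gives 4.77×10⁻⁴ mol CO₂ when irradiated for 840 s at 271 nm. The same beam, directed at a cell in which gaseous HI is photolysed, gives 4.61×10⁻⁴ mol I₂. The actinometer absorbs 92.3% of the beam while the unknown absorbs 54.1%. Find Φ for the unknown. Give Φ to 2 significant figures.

Photons absorbed by the actinometer: 4.77×10⁻⁴ / 0.584 = 8.168×10⁻⁴ mol.
Incident flux: 8.168×10⁻⁴ / 0.923 = 8.849×10⁻⁴ einstein.
Absorbed by unknown: 0.541 × 8.849×10⁻⁴ = 4.787×10⁻⁴ mol.
Φ(unknown) = 4.61×10⁻⁴ / 4.787×10⁻⁴ = 0.96.

Φ = 0.96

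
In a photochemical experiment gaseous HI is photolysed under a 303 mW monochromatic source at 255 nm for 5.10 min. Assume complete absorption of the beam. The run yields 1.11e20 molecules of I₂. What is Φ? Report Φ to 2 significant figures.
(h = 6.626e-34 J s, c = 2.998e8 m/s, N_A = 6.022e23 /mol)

Product: 1.11e20 / 6.022e23 = 1.843e-4 mol.
Photon energy at 255 nm: hc/λ = (6.626e-34)(2.998e8)/(255e-9) = 7.790e-19 J.
Energy delivered: (303 mW)(306 s) = 92.72 J.
Photons incident: 92.72 / 7.790e-19 = 1.190e20, i.e. 1.190e20/6.022e23 = 1.976e-4 mol.
Φ = 1.843e-4 mol / 1.976e-4 mol photons = 0.93.

Φ = 0.93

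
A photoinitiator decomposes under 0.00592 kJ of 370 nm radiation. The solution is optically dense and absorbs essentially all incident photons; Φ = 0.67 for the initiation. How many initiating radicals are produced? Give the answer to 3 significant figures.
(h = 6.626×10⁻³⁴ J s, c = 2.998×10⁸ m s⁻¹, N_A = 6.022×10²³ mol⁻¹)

Photon energy at 370 nm: hc/λ = (6.626×10⁻³⁴)(2.998×10⁸)/(370×10⁻⁹) = 5.369×10⁻¹⁹ J.
Incident energy: 0.00592 kJ = 5.92 J.
Photons incident: 5.92 / 5.369×10⁻¹⁹ = 1.103×10¹⁹, i.e. 1.103×10¹⁹/6.022×10²³ = 1.832×10⁻⁵ mol.
Product: Φ × n_abs = 0.67 × 1.832×10⁻⁵ = 1.227×10⁻⁵ mol.
As a count: 1.227×10⁻⁵ × 6.022×10²³ = 7.39×10¹⁸.

7.39×10¹⁸ initiating radicals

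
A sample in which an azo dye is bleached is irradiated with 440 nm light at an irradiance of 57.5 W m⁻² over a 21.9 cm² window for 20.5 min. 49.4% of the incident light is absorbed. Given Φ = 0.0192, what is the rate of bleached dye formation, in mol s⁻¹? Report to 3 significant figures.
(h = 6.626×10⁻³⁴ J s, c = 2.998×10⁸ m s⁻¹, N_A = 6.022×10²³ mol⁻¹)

4.39×10⁻⁹ mol s⁻¹

Photon energy at 440 nm: hc/λ = (6.626×10⁻³⁴)(2.998×10⁸)/(440×10⁻⁹) = 4.515×10⁻¹⁹ J.
Energy delivered: (57.5 W m⁻²)(21.9×10⁻⁴ m²)(1230 s) = 154.9 J.
Photons incident: 154.9 / 4.515×10⁻¹⁹ = 3.431×10²⁰, i.e. 3.431×10²⁰/6.022×10²³ = 5.697×10⁻⁴ mol.
Photons absorbed: 0.494 × 5.697×10⁻⁴ = 2.814×10⁻⁴ mol.
Product formed: 0.0192 × 2.814×10⁻⁴ = 5.403×10⁻⁶ mol.
Rate: 5.403×10⁻⁶ / 1230 s = 4.39×10⁻⁹ mol s⁻¹.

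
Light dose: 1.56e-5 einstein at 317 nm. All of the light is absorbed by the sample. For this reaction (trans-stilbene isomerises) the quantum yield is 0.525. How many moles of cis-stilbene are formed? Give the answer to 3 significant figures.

Product: Φ × n_abs = 0.525 × 1.56e-5 = 8.190e-6 mol.

8.19e-6 mol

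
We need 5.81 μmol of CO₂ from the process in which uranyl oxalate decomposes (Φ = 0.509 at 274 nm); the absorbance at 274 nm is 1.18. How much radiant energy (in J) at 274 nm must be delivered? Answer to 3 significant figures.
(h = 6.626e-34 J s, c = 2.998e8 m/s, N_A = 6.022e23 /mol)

5.34 J

Product: 5.81 μmol = 5.81e-6 mol.
Photons that must be absorbed: 5.81e-6 / 0.509 = 1.141e-5 mol.
Fraction absorbed: 1 − 10^(−1.18) = 0.9339.
Incident photons needed: 1.141e-5 / 0.9339 = 1.222e-5 mol.
Photon energy: hc/λ = 7.250e-19 J; per mole, 4.366e5 J mol⁻¹.
Energy required: 1.222e-5 × 4.366e5 = 5.34 J.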